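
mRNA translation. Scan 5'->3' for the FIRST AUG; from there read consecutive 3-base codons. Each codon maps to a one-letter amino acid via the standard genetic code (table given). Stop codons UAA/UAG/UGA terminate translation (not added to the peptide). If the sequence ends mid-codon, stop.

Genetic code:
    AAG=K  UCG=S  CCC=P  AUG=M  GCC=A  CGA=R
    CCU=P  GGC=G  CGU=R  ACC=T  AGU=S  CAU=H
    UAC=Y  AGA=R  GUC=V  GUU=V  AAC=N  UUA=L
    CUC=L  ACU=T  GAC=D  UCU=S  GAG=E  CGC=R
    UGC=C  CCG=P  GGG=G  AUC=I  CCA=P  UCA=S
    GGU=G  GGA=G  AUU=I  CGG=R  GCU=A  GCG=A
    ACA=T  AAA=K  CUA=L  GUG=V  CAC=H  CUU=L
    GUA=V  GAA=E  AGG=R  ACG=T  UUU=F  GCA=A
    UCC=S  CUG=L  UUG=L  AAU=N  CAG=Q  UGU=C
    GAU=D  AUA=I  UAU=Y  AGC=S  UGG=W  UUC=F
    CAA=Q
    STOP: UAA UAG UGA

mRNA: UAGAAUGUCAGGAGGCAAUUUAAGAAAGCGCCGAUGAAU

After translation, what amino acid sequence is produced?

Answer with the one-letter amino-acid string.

Answer: MSGGNLRKRR

Derivation:
start AUG at pos 4
pos 4: AUG -> M; peptide=M
pos 7: UCA -> S; peptide=MS
pos 10: GGA -> G; peptide=MSG
pos 13: GGC -> G; peptide=MSGG
pos 16: AAU -> N; peptide=MSGGN
pos 19: UUA -> L; peptide=MSGGNL
pos 22: AGA -> R; peptide=MSGGNLR
pos 25: AAG -> K; peptide=MSGGNLRK
pos 28: CGC -> R; peptide=MSGGNLRKR
pos 31: CGA -> R; peptide=MSGGNLRKRR
pos 34: UGA -> STOP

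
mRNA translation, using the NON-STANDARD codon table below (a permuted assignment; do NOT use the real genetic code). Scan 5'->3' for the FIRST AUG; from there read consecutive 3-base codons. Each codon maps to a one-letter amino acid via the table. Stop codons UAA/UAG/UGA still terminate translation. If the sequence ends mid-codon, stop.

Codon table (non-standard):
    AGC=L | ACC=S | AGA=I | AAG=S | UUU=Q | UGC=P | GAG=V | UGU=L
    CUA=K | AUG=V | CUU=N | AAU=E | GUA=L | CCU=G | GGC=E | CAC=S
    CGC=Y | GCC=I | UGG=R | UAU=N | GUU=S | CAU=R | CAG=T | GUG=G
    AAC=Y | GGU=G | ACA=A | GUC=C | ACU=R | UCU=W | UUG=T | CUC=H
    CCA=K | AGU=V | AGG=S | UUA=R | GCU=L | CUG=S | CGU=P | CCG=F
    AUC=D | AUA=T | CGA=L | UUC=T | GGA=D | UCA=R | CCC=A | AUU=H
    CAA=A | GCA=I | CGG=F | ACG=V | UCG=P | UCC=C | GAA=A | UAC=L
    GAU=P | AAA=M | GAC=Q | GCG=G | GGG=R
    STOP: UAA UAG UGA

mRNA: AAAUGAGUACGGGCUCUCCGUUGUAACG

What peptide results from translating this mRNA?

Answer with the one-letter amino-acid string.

Answer: VVVEWFT

Derivation:
start AUG at pos 2
pos 2: AUG -> V; peptide=V
pos 5: AGU -> V; peptide=VV
pos 8: ACG -> V; peptide=VVV
pos 11: GGC -> E; peptide=VVVE
pos 14: UCU -> W; peptide=VVVEW
pos 17: CCG -> F; peptide=VVVEWF
pos 20: UUG -> T; peptide=VVVEWFT
pos 23: UAA -> STOP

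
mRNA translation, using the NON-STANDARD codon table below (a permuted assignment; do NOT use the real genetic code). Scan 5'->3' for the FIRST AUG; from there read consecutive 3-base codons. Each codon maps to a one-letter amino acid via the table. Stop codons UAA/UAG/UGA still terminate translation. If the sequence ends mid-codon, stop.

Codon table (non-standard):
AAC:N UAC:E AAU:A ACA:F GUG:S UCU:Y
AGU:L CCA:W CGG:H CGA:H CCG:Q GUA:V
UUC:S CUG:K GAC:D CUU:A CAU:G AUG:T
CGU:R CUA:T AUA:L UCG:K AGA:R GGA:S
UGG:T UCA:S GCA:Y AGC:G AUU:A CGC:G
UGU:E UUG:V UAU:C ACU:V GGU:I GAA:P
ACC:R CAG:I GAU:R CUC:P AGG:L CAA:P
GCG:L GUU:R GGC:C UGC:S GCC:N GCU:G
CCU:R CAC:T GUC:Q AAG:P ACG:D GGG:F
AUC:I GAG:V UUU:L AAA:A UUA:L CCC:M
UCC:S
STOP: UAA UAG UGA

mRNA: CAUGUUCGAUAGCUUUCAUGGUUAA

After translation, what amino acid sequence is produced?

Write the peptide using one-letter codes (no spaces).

Answer: TSRGLGI

Derivation:
start AUG at pos 1
pos 1: AUG -> T; peptide=T
pos 4: UUC -> S; peptide=TS
pos 7: GAU -> R; peptide=TSR
pos 10: AGC -> G; peptide=TSRG
pos 13: UUU -> L; peptide=TSRGL
pos 16: CAU -> G; peptide=TSRGLG
pos 19: GGU -> I; peptide=TSRGLGI
pos 22: UAA -> STOP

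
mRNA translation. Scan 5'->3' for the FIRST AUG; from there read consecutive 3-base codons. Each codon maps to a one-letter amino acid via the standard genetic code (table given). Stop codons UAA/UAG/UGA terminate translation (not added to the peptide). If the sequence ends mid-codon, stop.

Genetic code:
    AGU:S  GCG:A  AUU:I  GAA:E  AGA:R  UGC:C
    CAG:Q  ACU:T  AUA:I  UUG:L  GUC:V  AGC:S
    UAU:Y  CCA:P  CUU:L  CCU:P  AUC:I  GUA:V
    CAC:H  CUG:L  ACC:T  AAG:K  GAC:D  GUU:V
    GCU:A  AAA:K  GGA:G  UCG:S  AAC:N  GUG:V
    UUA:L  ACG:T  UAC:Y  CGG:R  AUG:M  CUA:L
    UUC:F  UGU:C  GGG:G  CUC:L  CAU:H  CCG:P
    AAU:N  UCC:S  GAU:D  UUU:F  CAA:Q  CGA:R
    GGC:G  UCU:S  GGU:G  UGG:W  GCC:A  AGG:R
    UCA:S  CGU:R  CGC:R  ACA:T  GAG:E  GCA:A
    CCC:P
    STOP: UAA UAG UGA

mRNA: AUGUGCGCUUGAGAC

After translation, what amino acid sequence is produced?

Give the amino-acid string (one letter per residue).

start AUG at pos 0
pos 0: AUG -> M; peptide=M
pos 3: UGC -> C; peptide=MC
pos 6: GCU -> A; peptide=MCA
pos 9: UGA -> STOP

Answer: MCA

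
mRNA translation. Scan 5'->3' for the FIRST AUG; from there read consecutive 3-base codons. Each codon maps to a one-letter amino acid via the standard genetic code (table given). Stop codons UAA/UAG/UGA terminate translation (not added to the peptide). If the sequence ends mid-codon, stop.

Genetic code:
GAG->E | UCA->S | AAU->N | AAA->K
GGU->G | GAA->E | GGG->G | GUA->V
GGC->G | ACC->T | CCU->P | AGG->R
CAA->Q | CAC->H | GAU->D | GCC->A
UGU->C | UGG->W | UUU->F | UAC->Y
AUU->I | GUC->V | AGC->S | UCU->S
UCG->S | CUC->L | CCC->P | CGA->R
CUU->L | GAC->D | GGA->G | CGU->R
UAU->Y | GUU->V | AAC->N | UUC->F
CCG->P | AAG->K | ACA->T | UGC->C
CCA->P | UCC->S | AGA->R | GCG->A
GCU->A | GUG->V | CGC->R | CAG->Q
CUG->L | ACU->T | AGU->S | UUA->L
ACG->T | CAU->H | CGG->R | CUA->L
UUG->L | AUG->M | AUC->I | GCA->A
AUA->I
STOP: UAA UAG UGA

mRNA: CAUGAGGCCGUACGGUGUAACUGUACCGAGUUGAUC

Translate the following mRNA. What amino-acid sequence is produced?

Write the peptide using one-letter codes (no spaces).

Answer: MRPYGVTVPS

Derivation:
start AUG at pos 1
pos 1: AUG -> M; peptide=M
pos 4: AGG -> R; peptide=MR
pos 7: CCG -> P; peptide=MRP
pos 10: UAC -> Y; peptide=MRPY
pos 13: GGU -> G; peptide=MRPYG
pos 16: GUA -> V; peptide=MRPYGV
pos 19: ACU -> T; peptide=MRPYGVT
pos 22: GUA -> V; peptide=MRPYGVTV
pos 25: CCG -> P; peptide=MRPYGVTVP
pos 28: AGU -> S; peptide=MRPYGVTVPS
pos 31: UGA -> STOP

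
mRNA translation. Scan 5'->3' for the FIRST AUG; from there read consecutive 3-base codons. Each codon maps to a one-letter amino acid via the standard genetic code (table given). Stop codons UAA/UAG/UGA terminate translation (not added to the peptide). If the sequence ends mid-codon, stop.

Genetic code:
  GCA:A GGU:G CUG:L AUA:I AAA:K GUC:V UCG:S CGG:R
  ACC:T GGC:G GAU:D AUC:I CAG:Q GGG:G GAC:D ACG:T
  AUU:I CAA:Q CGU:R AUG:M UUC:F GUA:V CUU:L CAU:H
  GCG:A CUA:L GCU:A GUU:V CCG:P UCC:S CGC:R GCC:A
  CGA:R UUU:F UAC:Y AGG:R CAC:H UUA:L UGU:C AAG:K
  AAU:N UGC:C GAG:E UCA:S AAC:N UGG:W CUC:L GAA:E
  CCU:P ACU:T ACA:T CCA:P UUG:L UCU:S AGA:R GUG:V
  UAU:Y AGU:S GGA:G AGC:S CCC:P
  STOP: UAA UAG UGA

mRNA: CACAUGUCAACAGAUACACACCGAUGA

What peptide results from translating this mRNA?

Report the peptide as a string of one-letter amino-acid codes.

start AUG at pos 3
pos 3: AUG -> M; peptide=M
pos 6: UCA -> S; peptide=MS
pos 9: ACA -> T; peptide=MST
pos 12: GAU -> D; peptide=MSTD
pos 15: ACA -> T; peptide=MSTDT
pos 18: CAC -> H; peptide=MSTDTH
pos 21: CGA -> R; peptide=MSTDTHR
pos 24: UGA -> STOP

Answer: MSTDTHR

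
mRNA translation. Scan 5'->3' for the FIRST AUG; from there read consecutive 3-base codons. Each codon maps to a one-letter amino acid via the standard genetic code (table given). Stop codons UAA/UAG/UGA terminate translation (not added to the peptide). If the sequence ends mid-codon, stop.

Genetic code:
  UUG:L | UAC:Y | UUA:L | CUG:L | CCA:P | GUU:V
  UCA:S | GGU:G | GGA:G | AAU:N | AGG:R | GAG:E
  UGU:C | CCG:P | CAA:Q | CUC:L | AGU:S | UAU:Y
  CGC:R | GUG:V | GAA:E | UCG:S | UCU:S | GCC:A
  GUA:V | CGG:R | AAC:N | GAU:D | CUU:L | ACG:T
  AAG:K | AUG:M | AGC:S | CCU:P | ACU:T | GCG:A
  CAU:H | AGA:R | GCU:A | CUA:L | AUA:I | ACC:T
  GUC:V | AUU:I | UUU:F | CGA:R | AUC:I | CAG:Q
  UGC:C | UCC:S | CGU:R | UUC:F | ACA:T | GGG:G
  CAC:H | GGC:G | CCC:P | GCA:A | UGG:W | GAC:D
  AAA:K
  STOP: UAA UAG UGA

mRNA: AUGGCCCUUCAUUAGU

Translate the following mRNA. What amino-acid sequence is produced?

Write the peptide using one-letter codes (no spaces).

start AUG at pos 0
pos 0: AUG -> M; peptide=M
pos 3: GCC -> A; peptide=MA
pos 6: CUU -> L; peptide=MAL
pos 9: CAU -> H; peptide=MALH
pos 12: UAG -> STOP

Answer: MALH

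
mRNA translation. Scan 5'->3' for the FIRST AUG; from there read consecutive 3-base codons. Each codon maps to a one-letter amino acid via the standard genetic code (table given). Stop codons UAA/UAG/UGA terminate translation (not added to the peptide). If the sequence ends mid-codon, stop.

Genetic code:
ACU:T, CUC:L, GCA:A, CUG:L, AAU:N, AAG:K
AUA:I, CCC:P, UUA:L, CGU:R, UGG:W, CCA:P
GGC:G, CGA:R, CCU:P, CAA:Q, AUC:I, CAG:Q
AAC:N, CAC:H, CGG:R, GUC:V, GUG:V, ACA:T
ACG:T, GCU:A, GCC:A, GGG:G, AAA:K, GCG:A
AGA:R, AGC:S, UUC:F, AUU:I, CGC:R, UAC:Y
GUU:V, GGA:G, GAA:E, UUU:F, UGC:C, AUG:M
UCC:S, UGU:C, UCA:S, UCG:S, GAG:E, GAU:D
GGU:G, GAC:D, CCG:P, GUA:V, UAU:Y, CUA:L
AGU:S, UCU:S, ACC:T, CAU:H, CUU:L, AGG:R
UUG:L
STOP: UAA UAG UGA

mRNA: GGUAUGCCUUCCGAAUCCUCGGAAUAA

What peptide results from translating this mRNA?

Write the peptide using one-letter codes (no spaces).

Answer: MPSESSE

Derivation:
start AUG at pos 3
pos 3: AUG -> M; peptide=M
pos 6: CCU -> P; peptide=MP
pos 9: UCC -> S; peptide=MPS
pos 12: GAA -> E; peptide=MPSE
pos 15: UCC -> S; peptide=MPSES
pos 18: UCG -> S; peptide=MPSESS
pos 21: GAA -> E; peptide=MPSESSE
pos 24: UAA -> STOP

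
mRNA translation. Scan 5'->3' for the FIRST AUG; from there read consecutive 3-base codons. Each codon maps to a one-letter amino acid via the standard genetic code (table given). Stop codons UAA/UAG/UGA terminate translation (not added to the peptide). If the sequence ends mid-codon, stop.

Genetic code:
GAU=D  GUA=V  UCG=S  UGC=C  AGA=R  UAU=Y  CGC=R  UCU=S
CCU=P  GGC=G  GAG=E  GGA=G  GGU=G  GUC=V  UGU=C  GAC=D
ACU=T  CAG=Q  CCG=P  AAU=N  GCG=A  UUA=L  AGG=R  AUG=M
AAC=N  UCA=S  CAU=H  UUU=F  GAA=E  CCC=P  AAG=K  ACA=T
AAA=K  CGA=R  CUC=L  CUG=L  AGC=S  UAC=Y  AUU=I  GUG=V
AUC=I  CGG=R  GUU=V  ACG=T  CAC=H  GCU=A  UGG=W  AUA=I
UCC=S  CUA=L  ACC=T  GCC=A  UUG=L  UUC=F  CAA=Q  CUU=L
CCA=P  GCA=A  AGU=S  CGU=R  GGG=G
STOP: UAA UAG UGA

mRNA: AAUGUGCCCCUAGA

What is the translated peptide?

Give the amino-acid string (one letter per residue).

start AUG at pos 1
pos 1: AUG -> M; peptide=M
pos 4: UGC -> C; peptide=MC
pos 7: CCC -> P; peptide=MCP
pos 10: UAG -> STOP

Answer: MCP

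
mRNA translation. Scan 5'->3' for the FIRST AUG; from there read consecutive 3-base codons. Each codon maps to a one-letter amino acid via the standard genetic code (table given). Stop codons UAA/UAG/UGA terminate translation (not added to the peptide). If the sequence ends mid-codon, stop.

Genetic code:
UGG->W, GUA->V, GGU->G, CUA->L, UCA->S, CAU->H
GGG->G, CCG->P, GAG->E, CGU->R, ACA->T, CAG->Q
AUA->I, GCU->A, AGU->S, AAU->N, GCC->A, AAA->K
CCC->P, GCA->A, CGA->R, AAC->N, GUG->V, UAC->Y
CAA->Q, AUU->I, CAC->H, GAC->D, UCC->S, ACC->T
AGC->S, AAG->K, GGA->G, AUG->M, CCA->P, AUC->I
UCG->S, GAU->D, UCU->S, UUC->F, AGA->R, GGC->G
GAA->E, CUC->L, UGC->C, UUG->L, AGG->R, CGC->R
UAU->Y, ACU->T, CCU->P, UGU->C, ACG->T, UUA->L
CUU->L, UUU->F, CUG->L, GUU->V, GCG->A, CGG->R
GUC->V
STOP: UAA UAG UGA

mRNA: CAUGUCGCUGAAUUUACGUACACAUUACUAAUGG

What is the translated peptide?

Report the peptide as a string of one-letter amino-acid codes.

Answer: MSLNLRTHY

Derivation:
start AUG at pos 1
pos 1: AUG -> M; peptide=M
pos 4: UCG -> S; peptide=MS
pos 7: CUG -> L; peptide=MSL
pos 10: AAU -> N; peptide=MSLN
pos 13: UUA -> L; peptide=MSLNL
pos 16: CGU -> R; peptide=MSLNLR
pos 19: ACA -> T; peptide=MSLNLRT
pos 22: CAU -> H; peptide=MSLNLRTH
pos 25: UAC -> Y; peptide=MSLNLRTHY
pos 28: UAA -> STOP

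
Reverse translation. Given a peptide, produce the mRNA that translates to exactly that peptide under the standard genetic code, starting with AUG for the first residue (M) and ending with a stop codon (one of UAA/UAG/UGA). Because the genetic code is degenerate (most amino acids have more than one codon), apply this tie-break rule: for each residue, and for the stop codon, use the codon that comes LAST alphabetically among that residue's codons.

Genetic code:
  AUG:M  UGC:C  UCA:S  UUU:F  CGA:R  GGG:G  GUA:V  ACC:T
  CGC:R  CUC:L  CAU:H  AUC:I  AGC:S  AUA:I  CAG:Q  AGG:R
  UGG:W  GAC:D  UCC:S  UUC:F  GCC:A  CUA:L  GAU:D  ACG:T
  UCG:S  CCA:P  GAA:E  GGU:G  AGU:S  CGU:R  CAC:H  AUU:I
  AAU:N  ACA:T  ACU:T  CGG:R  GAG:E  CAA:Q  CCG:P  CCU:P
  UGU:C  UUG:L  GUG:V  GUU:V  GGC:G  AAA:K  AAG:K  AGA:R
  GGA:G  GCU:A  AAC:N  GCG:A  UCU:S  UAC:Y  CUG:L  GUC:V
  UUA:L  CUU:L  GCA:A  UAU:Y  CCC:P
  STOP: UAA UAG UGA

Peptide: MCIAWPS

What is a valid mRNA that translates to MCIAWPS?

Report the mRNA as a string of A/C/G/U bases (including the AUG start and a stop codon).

residue 1: M -> AUG (start codon)
residue 2: C codons sorted = UGC,UGU -> pick last = UGU
residue 3: I codons sorted = AUA,AUC,AUU -> pick last = AUU
residue 4: A codons sorted = GCA,GCC,GCG,GCU -> pick last = GCU
residue 5: W -> UGG (only codon)
residue 6: P codons sorted = CCA,CCC,CCG,CCU -> pick last = CCU
residue 7: S codons sorted = AGC,AGU,UCA,UCC,UCG,UCU -> pick last = UCU
terminator: stop codons sorted = UAA,UAG,UGA -> pick last = UGA

Answer: mRNA: AUGUGUAUUGCUUGGCCUUCUUGA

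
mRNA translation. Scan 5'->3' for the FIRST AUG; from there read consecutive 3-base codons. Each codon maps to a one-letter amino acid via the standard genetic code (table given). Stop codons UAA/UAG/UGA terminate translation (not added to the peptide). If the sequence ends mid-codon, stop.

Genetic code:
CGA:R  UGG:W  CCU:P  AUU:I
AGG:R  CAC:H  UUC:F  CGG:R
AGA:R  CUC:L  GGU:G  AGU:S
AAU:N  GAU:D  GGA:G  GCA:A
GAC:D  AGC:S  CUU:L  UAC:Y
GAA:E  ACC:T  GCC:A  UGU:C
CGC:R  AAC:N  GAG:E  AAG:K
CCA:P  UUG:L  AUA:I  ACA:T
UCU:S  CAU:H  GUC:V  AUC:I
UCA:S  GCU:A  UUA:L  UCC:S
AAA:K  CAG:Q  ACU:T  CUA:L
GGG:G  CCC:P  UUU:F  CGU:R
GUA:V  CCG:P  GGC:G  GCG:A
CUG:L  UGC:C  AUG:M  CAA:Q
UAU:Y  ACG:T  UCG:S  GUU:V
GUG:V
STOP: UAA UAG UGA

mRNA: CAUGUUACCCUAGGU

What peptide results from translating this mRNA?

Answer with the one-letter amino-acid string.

Answer: MLP

Derivation:
start AUG at pos 1
pos 1: AUG -> M; peptide=M
pos 4: UUA -> L; peptide=ML
pos 7: CCC -> P; peptide=MLP
pos 10: UAG -> STOP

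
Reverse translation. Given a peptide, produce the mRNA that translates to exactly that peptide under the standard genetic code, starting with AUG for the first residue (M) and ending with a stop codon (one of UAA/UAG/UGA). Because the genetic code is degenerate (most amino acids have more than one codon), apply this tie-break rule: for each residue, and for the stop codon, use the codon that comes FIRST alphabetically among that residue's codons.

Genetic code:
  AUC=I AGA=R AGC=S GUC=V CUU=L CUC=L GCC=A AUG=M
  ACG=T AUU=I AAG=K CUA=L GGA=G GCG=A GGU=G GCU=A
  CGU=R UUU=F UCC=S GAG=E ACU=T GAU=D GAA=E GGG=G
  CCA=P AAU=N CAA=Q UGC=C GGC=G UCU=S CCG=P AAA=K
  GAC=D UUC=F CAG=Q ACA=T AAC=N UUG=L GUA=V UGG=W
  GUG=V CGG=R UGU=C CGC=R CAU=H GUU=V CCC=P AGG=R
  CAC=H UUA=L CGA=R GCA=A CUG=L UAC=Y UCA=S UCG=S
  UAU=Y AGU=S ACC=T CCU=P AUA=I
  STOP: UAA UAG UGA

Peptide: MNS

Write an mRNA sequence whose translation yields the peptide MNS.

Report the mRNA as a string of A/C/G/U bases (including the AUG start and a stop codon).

Answer: mRNA: AUGAACAGCUAA

Derivation:
residue 1: M -> AUG (start codon)
residue 2: N codons sorted = AAC,AAU -> pick first = AAC
residue 3: S codons sorted = AGC,AGU,UCA,UCC,UCG,UCU -> pick first = AGC
terminator: stop codons sorted = UAA,UAG,UGA -> pick first = UAA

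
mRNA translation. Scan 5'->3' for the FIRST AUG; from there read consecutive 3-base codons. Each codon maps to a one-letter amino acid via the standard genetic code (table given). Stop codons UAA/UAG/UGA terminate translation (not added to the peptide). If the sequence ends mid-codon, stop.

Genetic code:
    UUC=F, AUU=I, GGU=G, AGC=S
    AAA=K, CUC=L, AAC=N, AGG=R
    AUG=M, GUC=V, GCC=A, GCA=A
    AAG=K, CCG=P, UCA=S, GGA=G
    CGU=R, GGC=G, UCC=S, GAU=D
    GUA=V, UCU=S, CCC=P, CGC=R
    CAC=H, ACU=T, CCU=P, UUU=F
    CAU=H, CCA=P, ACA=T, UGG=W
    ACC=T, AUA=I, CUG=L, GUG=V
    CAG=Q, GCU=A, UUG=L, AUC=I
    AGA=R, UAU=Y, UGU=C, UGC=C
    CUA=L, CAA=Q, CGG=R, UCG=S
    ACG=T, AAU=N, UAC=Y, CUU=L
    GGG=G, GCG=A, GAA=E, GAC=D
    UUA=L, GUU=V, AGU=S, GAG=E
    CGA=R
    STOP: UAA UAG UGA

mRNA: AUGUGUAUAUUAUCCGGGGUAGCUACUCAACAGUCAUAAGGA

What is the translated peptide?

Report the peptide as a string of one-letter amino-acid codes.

start AUG at pos 0
pos 0: AUG -> M; peptide=M
pos 3: UGU -> C; peptide=MC
pos 6: AUA -> I; peptide=MCI
pos 9: UUA -> L; peptide=MCIL
pos 12: UCC -> S; peptide=MCILS
pos 15: GGG -> G; peptide=MCILSG
pos 18: GUA -> V; peptide=MCILSGV
pos 21: GCU -> A; peptide=MCILSGVA
pos 24: ACU -> T; peptide=MCILSGVAT
pos 27: CAA -> Q; peptide=MCILSGVATQ
pos 30: CAG -> Q; peptide=MCILSGVATQQ
pos 33: UCA -> S; peptide=MCILSGVATQQS
pos 36: UAA -> STOP

Answer: MCILSGVATQQS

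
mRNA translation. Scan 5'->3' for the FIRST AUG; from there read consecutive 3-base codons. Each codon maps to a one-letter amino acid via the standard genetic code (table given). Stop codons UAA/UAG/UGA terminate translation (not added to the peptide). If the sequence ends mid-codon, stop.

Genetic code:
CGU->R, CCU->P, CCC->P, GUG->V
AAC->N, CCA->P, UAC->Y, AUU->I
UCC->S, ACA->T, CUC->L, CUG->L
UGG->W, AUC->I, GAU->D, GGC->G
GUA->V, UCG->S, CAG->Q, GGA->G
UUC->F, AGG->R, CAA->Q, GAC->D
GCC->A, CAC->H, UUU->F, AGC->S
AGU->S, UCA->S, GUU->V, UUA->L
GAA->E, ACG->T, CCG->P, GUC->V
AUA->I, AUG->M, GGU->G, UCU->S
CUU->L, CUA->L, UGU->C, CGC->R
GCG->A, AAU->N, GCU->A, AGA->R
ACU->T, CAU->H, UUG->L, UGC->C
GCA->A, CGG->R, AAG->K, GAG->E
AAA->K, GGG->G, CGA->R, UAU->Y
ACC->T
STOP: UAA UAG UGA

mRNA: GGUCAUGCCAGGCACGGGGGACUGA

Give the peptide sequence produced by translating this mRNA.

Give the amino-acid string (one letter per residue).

Answer: MPGTGD

Derivation:
start AUG at pos 4
pos 4: AUG -> M; peptide=M
pos 7: CCA -> P; peptide=MP
pos 10: GGC -> G; peptide=MPG
pos 13: ACG -> T; peptide=MPGT
pos 16: GGG -> G; peptide=MPGTG
pos 19: GAC -> D; peptide=MPGTGD
pos 22: UGA -> STOP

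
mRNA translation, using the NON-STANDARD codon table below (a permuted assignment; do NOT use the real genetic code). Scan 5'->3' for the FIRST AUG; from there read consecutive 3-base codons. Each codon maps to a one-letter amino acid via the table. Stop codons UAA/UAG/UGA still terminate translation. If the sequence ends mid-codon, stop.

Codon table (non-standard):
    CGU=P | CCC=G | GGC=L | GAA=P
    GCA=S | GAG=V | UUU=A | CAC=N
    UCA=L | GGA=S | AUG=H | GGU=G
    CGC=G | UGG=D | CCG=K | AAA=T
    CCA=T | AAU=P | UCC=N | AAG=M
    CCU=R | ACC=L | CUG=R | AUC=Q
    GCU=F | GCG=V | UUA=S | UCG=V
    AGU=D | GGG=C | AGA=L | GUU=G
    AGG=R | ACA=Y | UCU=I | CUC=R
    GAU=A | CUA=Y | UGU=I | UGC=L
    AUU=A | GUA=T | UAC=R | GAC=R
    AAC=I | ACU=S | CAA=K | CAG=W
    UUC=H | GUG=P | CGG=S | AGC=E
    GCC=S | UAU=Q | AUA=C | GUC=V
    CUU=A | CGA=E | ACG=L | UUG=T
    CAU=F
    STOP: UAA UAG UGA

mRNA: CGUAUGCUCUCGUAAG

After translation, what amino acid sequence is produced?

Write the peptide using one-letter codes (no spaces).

Answer: HRV

Derivation:
start AUG at pos 3
pos 3: AUG -> H; peptide=H
pos 6: CUC -> R; peptide=HR
pos 9: UCG -> V; peptide=HRV
pos 12: UAA -> STOP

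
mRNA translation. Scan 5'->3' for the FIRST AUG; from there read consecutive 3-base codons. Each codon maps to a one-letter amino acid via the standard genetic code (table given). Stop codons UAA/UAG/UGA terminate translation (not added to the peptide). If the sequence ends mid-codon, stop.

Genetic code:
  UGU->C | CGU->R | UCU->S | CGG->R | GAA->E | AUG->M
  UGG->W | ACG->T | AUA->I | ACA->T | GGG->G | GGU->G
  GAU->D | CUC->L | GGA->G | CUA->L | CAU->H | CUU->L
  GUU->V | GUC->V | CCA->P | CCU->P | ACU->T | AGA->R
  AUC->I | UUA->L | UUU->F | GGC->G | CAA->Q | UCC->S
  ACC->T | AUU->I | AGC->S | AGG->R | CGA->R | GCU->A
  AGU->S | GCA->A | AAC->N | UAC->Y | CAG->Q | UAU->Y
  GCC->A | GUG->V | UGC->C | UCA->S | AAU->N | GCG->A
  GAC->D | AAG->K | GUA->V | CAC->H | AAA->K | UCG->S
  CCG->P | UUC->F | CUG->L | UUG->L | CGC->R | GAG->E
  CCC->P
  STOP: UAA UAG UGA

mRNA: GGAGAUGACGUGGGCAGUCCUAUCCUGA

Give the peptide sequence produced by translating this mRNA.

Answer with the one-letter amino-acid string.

Answer: MTWAVLS

Derivation:
start AUG at pos 4
pos 4: AUG -> M; peptide=M
pos 7: ACG -> T; peptide=MT
pos 10: UGG -> W; peptide=MTW
pos 13: GCA -> A; peptide=MTWA
pos 16: GUC -> V; peptide=MTWAV
pos 19: CUA -> L; peptide=MTWAVL
pos 22: UCC -> S; peptide=MTWAVLS
pos 25: UGA -> STOP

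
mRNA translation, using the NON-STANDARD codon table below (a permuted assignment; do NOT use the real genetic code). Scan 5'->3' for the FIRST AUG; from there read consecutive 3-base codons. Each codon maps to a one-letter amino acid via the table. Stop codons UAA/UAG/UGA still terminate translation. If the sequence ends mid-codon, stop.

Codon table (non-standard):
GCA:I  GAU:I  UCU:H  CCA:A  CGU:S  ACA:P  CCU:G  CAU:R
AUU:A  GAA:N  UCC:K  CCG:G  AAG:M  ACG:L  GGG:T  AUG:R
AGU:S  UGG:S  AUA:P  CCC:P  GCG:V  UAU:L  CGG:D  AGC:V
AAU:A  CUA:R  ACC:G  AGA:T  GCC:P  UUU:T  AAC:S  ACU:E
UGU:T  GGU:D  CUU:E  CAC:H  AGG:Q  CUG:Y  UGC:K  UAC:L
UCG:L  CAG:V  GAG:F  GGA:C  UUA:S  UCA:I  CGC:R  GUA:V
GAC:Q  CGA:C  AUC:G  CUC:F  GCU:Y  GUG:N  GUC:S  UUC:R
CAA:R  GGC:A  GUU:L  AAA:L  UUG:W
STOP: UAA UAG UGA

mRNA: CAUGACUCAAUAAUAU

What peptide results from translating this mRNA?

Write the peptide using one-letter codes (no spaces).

Answer: RER

Derivation:
start AUG at pos 1
pos 1: AUG -> R; peptide=R
pos 4: ACU -> E; peptide=RE
pos 7: CAA -> R; peptide=RER
pos 10: UAA -> STOP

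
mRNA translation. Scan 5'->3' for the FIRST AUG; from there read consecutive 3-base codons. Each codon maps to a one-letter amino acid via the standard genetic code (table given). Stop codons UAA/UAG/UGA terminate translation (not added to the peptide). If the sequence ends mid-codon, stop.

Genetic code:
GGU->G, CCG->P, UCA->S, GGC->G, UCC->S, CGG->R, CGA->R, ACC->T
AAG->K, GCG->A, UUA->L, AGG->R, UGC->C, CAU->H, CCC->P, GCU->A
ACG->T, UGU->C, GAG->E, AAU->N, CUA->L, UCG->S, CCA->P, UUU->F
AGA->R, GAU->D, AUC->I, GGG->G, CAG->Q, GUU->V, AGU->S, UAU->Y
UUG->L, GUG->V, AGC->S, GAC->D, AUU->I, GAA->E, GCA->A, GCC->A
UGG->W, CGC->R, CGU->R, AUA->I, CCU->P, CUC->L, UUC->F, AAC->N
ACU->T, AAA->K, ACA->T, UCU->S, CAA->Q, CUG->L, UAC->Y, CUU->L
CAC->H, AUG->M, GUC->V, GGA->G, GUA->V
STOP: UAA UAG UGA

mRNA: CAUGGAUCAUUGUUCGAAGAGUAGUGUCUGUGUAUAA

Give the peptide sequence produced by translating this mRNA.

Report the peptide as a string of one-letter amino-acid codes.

Answer: MDHCSKSSVCV

Derivation:
start AUG at pos 1
pos 1: AUG -> M; peptide=M
pos 4: GAU -> D; peptide=MD
pos 7: CAU -> H; peptide=MDH
pos 10: UGU -> C; peptide=MDHC
pos 13: UCG -> S; peptide=MDHCS
pos 16: AAG -> K; peptide=MDHCSK
pos 19: AGU -> S; peptide=MDHCSKS
pos 22: AGU -> S; peptide=MDHCSKSS
pos 25: GUC -> V; peptide=MDHCSKSSV
pos 28: UGU -> C; peptide=MDHCSKSSVC
pos 31: GUA -> V; peptide=MDHCSKSSVCV
pos 34: UAA -> STOP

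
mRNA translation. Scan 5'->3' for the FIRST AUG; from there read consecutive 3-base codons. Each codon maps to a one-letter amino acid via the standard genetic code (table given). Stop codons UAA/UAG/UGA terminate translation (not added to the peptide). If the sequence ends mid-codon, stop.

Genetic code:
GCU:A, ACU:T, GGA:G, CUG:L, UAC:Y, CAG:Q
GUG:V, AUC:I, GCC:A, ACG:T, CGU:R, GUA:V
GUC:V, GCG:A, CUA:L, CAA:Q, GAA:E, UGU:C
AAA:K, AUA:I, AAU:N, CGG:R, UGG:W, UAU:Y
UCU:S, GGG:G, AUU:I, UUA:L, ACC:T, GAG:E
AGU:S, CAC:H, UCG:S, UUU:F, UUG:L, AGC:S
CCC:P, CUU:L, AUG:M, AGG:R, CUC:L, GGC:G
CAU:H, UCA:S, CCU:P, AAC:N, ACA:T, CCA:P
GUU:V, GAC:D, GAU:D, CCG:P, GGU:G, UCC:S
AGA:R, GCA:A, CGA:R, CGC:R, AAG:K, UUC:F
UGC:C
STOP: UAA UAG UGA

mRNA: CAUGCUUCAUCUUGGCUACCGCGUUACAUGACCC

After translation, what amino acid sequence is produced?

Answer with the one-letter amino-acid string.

Answer: MLHLGYRVT

Derivation:
start AUG at pos 1
pos 1: AUG -> M; peptide=M
pos 4: CUU -> L; peptide=ML
pos 7: CAU -> H; peptide=MLH
pos 10: CUU -> L; peptide=MLHL
pos 13: GGC -> G; peptide=MLHLG
pos 16: UAC -> Y; peptide=MLHLGY
pos 19: CGC -> R; peptide=MLHLGYR
pos 22: GUU -> V; peptide=MLHLGYRV
pos 25: ACA -> T; peptide=MLHLGYRVT
pos 28: UGA -> STOP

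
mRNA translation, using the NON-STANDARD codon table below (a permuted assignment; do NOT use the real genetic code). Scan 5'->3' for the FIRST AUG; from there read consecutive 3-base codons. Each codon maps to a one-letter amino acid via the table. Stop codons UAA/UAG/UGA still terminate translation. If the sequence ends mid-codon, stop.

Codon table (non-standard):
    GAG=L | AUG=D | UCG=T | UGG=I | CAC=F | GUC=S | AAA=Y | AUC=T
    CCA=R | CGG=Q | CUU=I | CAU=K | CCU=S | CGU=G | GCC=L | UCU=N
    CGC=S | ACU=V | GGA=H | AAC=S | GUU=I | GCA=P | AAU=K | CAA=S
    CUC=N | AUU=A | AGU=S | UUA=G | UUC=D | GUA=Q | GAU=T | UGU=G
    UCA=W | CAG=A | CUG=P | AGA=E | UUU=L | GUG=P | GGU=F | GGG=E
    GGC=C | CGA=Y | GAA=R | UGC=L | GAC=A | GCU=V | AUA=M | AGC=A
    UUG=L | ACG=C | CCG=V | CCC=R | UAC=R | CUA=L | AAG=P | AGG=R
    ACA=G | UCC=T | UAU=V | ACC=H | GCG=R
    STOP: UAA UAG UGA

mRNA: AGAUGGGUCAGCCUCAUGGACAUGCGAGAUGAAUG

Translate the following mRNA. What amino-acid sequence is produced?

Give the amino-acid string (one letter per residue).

Answer: DFASKHKRE

Derivation:
start AUG at pos 2
pos 2: AUG -> D; peptide=D
pos 5: GGU -> F; peptide=DF
pos 8: CAG -> A; peptide=DFA
pos 11: CCU -> S; peptide=DFAS
pos 14: CAU -> K; peptide=DFASK
pos 17: GGA -> H; peptide=DFASKH
pos 20: CAU -> K; peptide=DFASKHK
pos 23: GCG -> R; peptide=DFASKHKR
pos 26: AGA -> E; peptide=DFASKHKRE
pos 29: UGA -> STOP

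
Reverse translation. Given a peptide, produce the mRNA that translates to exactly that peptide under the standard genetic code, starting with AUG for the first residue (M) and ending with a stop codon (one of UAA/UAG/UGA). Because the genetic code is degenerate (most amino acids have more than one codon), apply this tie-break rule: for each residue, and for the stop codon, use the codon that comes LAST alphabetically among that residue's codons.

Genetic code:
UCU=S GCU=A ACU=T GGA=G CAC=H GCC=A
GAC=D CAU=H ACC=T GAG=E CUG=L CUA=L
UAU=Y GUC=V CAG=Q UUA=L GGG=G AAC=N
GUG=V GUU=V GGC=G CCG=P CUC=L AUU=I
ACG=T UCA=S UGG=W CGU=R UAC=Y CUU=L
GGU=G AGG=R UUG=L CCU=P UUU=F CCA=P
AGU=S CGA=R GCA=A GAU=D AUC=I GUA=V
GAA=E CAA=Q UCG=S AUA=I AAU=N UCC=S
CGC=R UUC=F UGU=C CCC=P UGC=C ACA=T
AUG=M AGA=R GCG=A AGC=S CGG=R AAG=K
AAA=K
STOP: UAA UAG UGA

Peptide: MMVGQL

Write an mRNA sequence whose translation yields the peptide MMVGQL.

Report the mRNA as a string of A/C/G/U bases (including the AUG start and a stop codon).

residue 1: M -> AUG (start codon)
residue 2: M -> AUG (only codon)
residue 3: V codons sorted = GUA,GUC,GUG,GUU -> pick last = GUU
residue 4: G codons sorted = GGA,GGC,GGG,GGU -> pick last = GGU
residue 5: Q codons sorted = CAA,CAG -> pick last = CAG
residue 6: L codons sorted = CUA,CUC,CUG,CUU,UUA,UUG -> pick last = UUG
terminator: stop codons sorted = UAA,UAG,UGA -> pick last = UGA

Answer: mRNA: AUGAUGGUUGGUCAGUUGUGA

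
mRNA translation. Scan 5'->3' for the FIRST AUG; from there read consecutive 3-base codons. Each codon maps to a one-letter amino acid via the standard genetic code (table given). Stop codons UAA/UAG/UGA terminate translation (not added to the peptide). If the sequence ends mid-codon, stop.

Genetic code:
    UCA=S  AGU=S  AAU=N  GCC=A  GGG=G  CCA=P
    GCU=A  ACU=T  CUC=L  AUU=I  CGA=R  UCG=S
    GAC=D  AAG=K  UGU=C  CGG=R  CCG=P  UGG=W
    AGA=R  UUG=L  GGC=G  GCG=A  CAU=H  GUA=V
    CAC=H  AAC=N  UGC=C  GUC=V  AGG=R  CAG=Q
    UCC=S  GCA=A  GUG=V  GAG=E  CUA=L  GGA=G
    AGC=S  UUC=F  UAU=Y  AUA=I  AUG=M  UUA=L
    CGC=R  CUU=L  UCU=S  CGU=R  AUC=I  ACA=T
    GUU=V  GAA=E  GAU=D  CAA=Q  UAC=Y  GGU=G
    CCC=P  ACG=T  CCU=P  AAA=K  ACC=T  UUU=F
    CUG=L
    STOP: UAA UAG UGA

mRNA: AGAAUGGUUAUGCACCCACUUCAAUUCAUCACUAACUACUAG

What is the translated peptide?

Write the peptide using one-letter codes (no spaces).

Answer: MVMHPLQFITNY

Derivation:
start AUG at pos 3
pos 3: AUG -> M; peptide=M
pos 6: GUU -> V; peptide=MV
pos 9: AUG -> M; peptide=MVM
pos 12: CAC -> H; peptide=MVMH
pos 15: CCA -> P; peptide=MVMHP
pos 18: CUU -> L; peptide=MVMHPL
pos 21: CAA -> Q; peptide=MVMHPLQ
pos 24: UUC -> F; peptide=MVMHPLQF
pos 27: AUC -> I; peptide=MVMHPLQFI
pos 30: ACU -> T; peptide=MVMHPLQFIT
pos 33: AAC -> N; peptide=MVMHPLQFITN
pos 36: UAC -> Y; peptide=MVMHPLQFITNY
pos 39: UAG -> STOP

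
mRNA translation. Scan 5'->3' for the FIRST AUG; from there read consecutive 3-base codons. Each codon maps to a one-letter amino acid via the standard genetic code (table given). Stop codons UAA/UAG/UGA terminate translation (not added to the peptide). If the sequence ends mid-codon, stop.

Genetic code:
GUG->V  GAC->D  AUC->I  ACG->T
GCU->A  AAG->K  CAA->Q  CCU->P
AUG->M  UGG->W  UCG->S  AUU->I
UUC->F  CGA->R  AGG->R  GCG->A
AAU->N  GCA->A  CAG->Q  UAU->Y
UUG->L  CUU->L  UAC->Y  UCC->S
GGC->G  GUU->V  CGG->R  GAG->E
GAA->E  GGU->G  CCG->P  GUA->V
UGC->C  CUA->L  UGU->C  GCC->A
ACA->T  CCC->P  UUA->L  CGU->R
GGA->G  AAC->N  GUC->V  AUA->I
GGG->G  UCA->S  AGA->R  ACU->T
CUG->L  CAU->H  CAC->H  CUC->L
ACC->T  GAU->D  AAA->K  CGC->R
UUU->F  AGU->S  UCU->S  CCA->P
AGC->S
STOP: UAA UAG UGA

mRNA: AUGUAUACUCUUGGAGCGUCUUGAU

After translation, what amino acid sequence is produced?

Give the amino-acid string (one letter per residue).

Answer: MYTLGAS

Derivation:
start AUG at pos 0
pos 0: AUG -> M; peptide=M
pos 3: UAU -> Y; peptide=MY
pos 6: ACU -> T; peptide=MYT
pos 9: CUU -> L; peptide=MYTL
pos 12: GGA -> G; peptide=MYTLG
pos 15: GCG -> A; peptide=MYTLGA
pos 18: UCU -> S; peptide=MYTLGAS
pos 21: UGA -> STOP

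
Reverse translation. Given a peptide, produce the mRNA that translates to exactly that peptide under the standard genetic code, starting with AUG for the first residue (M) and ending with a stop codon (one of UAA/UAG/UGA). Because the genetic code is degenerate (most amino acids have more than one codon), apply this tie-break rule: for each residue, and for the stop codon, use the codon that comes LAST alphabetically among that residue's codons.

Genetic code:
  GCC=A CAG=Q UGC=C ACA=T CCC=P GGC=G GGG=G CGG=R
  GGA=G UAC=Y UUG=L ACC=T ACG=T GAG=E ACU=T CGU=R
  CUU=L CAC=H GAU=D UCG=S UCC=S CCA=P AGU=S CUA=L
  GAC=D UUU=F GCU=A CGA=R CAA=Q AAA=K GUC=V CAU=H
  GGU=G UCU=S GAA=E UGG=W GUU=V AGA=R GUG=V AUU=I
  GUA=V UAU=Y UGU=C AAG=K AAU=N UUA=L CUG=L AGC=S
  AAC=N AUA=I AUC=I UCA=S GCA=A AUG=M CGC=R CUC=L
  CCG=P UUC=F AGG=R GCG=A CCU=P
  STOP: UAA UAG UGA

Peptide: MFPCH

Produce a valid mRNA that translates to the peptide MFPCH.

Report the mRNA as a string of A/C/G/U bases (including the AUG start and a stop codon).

residue 1: M -> AUG (start codon)
residue 2: F codons sorted = UUC,UUU -> pick last = UUU
residue 3: P codons sorted = CCA,CCC,CCG,CCU -> pick last = CCU
residue 4: C codons sorted = UGC,UGU -> pick last = UGU
residue 5: H codons sorted = CAC,CAU -> pick last = CAU
terminator: stop codons sorted = UAA,UAG,UGA -> pick last = UGA

Answer: mRNA: AUGUUUCCUUGUCAUUGA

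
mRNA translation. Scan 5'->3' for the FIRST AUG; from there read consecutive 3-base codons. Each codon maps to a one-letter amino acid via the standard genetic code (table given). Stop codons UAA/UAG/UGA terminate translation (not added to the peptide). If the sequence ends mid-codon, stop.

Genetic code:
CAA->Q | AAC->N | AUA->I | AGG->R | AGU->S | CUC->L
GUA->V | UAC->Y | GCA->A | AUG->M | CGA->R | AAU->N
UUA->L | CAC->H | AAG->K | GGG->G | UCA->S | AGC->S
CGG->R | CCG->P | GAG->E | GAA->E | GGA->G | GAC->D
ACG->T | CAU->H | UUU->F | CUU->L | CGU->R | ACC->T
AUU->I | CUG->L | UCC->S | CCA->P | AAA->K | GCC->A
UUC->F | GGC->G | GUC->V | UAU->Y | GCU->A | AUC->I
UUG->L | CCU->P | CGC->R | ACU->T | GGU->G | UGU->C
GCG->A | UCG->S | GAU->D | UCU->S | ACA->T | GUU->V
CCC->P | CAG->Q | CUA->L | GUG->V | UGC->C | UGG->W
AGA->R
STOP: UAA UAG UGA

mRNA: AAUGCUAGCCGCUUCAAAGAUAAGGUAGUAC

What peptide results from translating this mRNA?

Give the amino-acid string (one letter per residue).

start AUG at pos 1
pos 1: AUG -> M; peptide=M
pos 4: CUA -> L; peptide=ML
pos 7: GCC -> A; peptide=MLA
pos 10: GCU -> A; peptide=MLAA
pos 13: UCA -> S; peptide=MLAAS
pos 16: AAG -> K; peptide=MLAASK
pos 19: AUA -> I; peptide=MLAASKI
pos 22: AGG -> R; peptide=MLAASKIR
pos 25: UAG -> STOP

Answer: MLAASKIR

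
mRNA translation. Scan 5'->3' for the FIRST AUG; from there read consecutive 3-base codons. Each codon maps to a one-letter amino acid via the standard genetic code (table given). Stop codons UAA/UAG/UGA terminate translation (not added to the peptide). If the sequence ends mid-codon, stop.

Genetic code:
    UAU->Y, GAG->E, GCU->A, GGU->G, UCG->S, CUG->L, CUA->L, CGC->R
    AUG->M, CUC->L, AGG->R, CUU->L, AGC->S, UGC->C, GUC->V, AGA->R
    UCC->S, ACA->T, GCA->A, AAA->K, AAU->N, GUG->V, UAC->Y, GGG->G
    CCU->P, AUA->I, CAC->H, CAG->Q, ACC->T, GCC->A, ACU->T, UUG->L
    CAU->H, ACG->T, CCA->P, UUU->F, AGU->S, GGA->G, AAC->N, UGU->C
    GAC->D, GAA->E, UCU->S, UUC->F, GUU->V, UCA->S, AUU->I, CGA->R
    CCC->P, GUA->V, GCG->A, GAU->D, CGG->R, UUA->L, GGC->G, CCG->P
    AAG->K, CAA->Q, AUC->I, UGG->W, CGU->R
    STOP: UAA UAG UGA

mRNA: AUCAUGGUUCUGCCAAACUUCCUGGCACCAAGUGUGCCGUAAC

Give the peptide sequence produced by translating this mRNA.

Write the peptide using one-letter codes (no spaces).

start AUG at pos 3
pos 3: AUG -> M; peptide=M
pos 6: GUU -> V; peptide=MV
pos 9: CUG -> L; peptide=MVL
pos 12: CCA -> P; peptide=MVLP
pos 15: AAC -> N; peptide=MVLPN
pos 18: UUC -> F; peptide=MVLPNF
pos 21: CUG -> L; peptide=MVLPNFL
pos 24: GCA -> A; peptide=MVLPNFLA
pos 27: CCA -> P; peptide=MVLPNFLAP
pos 30: AGU -> S; peptide=MVLPNFLAPS
pos 33: GUG -> V; peptide=MVLPNFLAPSV
pos 36: CCG -> P; peptide=MVLPNFLAPSVP
pos 39: UAA -> STOP

Answer: MVLPNFLAPSVP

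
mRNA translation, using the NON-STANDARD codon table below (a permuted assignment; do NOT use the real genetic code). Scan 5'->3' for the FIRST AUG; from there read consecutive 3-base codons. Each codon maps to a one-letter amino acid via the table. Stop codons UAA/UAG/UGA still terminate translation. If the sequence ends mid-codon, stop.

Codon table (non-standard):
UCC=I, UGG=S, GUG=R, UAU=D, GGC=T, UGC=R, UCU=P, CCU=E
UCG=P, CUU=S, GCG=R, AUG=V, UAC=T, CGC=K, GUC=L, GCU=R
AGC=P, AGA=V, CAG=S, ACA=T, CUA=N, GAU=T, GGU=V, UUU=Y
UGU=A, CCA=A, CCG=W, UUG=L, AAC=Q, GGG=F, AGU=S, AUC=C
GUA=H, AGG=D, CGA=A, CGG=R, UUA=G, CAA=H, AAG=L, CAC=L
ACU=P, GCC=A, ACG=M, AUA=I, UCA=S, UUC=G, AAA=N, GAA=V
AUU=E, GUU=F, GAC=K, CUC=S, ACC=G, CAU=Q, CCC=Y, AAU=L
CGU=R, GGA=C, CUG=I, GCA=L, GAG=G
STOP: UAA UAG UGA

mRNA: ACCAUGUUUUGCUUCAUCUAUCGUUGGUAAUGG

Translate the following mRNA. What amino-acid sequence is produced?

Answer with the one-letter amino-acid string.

Answer: VYRGCDRS

Derivation:
start AUG at pos 3
pos 3: AUG -> V; peptide=V
pos 6: UUU -> Y; peptide=VY
pos 9: UGC -> R; peptide=VYR
pos 12: UUC -> G; peptide=VYRG
pos 15: AUC -> C; peptide=VYRGC
pos 18: UAU -> D; peptide=VYRGCD
pos 21: CGU -> R; peptide=VYRGCDR
pos 24: UGG -> S; peptide=VYRGCDRS
pos 27: UAA -> STOP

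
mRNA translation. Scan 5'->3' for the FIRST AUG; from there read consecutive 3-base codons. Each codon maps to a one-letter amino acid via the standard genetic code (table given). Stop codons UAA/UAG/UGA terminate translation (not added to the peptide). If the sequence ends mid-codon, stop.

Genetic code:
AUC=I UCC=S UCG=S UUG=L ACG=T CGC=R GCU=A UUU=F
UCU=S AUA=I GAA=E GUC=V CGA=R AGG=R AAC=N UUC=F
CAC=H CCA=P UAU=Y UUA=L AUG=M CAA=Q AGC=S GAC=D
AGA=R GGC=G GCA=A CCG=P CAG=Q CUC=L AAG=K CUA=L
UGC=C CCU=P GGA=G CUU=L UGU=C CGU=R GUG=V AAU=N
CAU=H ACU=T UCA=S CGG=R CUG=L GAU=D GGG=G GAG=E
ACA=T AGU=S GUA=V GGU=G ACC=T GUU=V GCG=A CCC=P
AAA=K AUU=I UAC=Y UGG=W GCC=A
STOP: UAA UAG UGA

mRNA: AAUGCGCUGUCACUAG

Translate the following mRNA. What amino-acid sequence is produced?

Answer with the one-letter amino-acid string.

start AUG at pos 1
pos 1: AUG -> M; peptide=M
pos 4: CGC -> R; peptide=MR
pos 7: UGU -> C; peptide=MRC
pos 10: CAC -> H; peptide=MRCH
pos 13: UAG -> STOP

Answer: MRCH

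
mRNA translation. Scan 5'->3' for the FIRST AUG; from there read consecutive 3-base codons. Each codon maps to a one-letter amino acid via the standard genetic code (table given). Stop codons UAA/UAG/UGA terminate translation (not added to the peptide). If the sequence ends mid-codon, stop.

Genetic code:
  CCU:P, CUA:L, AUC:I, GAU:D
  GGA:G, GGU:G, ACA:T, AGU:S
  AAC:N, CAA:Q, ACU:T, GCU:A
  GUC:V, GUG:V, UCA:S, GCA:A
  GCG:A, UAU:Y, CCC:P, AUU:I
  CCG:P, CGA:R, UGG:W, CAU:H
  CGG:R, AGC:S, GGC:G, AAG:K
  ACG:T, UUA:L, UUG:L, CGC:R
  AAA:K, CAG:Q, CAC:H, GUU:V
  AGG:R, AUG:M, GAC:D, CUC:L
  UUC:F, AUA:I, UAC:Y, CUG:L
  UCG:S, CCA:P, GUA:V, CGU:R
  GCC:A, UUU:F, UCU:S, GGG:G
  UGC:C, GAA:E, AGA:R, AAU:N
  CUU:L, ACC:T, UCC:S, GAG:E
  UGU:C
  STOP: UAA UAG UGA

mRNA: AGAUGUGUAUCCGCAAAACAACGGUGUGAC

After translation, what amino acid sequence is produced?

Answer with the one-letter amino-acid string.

start AUG at pos 2
pos 2: AUG -> M; peptide=M
pos 5: UGU -> C; peptide=MC
pos 8: AUC -> I; peptide=MCI
pos 11: CGC -> R; peptide=MCIR
pos 14: AAA -> K; peptide=MCIRK
pos 17: ACA -> T; peptide=MCIRKT
pos 20: ACG -> T; peptide=MCIRKTT
pos 23: GUG -> V; peptide=MCIRKTTV
pos 26: UGA -> STOP

Answer: MCIRKTTV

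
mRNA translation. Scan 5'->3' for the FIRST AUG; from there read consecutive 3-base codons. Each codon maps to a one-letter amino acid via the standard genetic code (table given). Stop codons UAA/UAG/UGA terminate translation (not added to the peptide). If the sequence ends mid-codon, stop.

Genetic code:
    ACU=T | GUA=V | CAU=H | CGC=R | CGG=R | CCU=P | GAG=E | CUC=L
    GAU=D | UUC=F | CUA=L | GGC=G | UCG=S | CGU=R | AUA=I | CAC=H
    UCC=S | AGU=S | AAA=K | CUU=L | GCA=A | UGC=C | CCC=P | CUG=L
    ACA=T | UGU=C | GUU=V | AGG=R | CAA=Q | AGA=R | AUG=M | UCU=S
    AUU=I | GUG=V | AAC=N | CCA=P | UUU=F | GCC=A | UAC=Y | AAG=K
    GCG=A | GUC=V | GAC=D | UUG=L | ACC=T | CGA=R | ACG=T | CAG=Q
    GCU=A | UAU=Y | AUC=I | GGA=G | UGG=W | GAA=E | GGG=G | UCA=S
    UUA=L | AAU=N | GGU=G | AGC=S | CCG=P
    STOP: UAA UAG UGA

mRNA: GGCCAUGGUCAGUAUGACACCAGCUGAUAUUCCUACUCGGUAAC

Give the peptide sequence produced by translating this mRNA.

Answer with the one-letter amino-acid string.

start AUG at pos 4
pos 4: AUG -> M; peptide=M
pos 7: GUC -> V; peptide=MV
pos 10: AGU -> S; peptide=MVS
pos 13: AUG -> M; peptide=MVSM
pos 16: ACA -> T; peptide=MVSMT
pos 19: CCA -> P; peptide=MVSMTP
pos 22: GCU -> A; peptide=MVSMTPA
pos 25: GAU -> D; peptide=MVSMTPAD
pos 28: AUU -> I; peptide=MVSMTPADI
pos 31: CCU -> P; peptide=MVSMTPADIP
pos 34: ACU -> T; peptide=MVSMTPADIPT
pos 37: CGG -> R; peptide=MVSMTPADIPTR
pos 40: UAA -> STOP

Answer: MVSMTPADIPTR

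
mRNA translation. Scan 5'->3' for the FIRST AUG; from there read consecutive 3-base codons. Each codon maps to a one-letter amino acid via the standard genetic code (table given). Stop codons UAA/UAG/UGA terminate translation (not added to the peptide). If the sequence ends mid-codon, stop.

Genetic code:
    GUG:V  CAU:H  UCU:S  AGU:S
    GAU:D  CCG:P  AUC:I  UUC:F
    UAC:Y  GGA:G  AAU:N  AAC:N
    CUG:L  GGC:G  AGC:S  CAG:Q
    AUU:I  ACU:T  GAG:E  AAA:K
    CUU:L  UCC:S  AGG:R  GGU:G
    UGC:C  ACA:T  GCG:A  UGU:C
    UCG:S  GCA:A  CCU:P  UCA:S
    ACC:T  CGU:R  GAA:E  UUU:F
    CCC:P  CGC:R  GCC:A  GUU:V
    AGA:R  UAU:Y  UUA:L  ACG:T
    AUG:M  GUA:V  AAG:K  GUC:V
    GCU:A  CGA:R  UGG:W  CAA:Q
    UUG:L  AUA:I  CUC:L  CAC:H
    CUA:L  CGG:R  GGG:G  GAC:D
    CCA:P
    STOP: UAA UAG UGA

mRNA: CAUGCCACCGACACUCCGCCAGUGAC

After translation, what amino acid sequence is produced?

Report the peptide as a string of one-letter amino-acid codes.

Answer: MPPTLRQ

Derivation:
start AUG at pos 1
pos 1: AUG -> M; peptide=M
pos 4: CCA -> P; peptide=MP
pos 7: CCG -> P; peptide=MPP
pos 10: ACA -> T; peptide=MPPT
pos 13: CUC -> L; peptide=MPPTL
pos 16: CGC -> R; peptide=MPPTLR
pos 19: CAG -> Q; peptide=MPPTLRQ
pos 22: UGA -> STOP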